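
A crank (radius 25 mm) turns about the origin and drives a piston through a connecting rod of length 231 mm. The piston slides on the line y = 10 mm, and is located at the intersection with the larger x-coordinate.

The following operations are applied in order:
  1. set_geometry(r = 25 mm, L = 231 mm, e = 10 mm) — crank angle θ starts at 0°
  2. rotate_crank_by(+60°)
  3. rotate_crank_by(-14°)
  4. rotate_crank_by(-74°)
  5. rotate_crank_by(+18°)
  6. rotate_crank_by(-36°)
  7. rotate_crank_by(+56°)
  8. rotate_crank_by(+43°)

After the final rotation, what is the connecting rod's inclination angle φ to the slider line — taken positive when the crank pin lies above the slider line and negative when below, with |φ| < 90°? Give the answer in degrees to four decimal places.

set_geometry: r = 25 mm, L = 231 mm, e = 10 mm; θ ← 0°
rotate_crank_by(+60°): θ ← 0° +60° = 60°
rotate_crank_by(-14°): θ ← 60° -14° = 46°
rotate_crank_by(-74°): θ ← 46° -74° = -28°
rotate_crank_by(+18°): θ ← -28° +18° = -10°
rotate_crank_by(-36°): θ ← -10° -36° = -46°
rotate_crank_by(+56°): θ ← -46° +56° = 10°
rotate_crank_by(+43°): θ ← 10° +43° = 53°
crank pin P = (r cos θ, r sin θ) = (15.045376, 19.965888)
h = r sin θ − e = 19.965888 − 10 = 9.965888
sin φ = h / L = 9.965888 / 231 = 0.04314237
φ = arcsin(0.04314237) = 2.472643°

2.4726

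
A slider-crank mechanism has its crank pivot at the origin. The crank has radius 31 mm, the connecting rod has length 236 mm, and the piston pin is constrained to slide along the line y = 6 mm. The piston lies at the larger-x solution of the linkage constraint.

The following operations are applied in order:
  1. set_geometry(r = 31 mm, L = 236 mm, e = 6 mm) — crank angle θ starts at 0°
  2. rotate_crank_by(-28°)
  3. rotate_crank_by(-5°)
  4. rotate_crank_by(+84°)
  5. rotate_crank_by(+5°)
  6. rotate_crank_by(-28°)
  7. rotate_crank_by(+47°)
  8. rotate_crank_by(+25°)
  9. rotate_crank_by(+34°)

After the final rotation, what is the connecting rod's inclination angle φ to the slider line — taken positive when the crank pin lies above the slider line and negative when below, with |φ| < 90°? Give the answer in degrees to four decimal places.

3.9603

set_geometry: r = 31 mm, L = 236 mm, e = 6 mm; θ ← 0°
rotate_crank_by(-28°): θ ← 0° -28° = -28°
rotate_crank_by(-5°): θ ← -28° -5° = -33°
rotate_crank_by(+84°): θ ← -33° +84° = 51°
rotate_crank_by(+5°): θ ← 51° +5° = 56°
rotate_crank_by(-28°): θ ← 56° -28° = 28°
rotate_crank_by(+47°): θ ← 28° +47° = 75°
rotate_crank_by(+25°): θ ← 75° +25° = 100°
rotate_crank_by(+34°): θ ← 100° +34° = 134°
crank pin P = (r cos θ, r sin θ) = (-21.534409, 22.299534)
h = r sin θ − e = 22.299534 − 6 = 16.299534
sin φ = h / L = 16.299534 / 236 = 0.06906582
φ = arcsin(0.06906582) = 3.960333°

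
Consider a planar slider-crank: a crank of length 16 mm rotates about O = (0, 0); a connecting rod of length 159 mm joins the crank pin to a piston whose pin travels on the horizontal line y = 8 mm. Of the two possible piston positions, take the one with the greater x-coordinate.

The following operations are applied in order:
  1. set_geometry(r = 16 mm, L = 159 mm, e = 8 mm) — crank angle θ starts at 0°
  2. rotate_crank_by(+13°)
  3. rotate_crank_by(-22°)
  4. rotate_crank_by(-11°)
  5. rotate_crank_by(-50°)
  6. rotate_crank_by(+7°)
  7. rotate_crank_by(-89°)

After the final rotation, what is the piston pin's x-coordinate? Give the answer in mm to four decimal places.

set_geometry: r = 16 mm, L = 159 mm, e = 8 mm; θ ← 0°
rotate_crank_by(+13°): θ ← 0° +13° = 13°
rotate_crank_by(-22°): θ ← 13° -22° = -9°
rotate_crank_by(-11°): θ ← -9° -11° = -20°
rotate_crank_by(-50°): θ ← -20° -50° = -70°
rotate_crank_by(+7°): θ ← -70° +7° = -63°
rotate_crank_by(-89°): θ ← -63° -89° = -152°
crank pin P = (r cos θ, r sin θ) = (-14.127161, -7.511545)
h = r sin θ − e = -7.511545 − 8 = -15.511545
x = r cos θ + √(L² − h²) = -14.127161 + √(25281.0 − 240.6080) = -14.127161 + 158.241562 = 144.114401

144.1144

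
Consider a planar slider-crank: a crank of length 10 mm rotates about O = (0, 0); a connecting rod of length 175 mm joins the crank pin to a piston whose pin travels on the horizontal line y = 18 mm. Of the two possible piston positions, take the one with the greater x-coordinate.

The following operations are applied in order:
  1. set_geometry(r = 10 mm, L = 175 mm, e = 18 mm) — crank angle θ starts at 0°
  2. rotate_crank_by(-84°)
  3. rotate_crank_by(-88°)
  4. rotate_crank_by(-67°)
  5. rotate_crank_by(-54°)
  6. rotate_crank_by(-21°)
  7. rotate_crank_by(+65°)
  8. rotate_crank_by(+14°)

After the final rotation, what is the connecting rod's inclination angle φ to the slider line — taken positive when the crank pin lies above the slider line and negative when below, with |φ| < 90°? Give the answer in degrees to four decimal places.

set_geometry: r = 10 mm, L = 175 mm, e = 18 mm; θ ← 0°
rotate_crank_by(-84°): θ ← 0° -84° = -84°
rotate_crank_by(-88°): θ ← -84° -88° = -172°
rotate_crank_by(-67°): θ ← -172° -67° = -239°
rotate_crank_by(-54°): θ ← -239° -54° = -293°
rotate_crank_by(-21°): θ ← -293° -21° = -314°
rotate_crank_by(+65°): θ ← -314° +65° = -249°
rotate_crank_by(+14°): θ ← -249° +14° = -235°
crank pin P = (r cos θ, r sin θ) = (-5.735764, 8.191520)
h = r sin θ − e = 8.191520 − 18 = -9.808480
sin φ = h / L = -9.808480 / 175 = -0.05604845
φ = arcsin(-0.05604845) = -3.213024°

-3.2130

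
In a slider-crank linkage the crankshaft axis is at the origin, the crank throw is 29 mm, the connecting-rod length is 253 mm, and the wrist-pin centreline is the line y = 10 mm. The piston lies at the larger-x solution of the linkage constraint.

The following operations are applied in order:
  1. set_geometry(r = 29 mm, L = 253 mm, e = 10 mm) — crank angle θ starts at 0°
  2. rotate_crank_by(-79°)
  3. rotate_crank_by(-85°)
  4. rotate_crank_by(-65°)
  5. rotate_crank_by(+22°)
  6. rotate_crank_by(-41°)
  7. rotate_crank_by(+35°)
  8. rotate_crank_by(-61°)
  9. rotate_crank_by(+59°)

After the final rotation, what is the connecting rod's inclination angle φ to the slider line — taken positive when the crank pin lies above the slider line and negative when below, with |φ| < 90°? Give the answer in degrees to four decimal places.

set_geometry: r = 29 mm, L = 253 mm, e = 10 mm; θ ← 0°
rotate_crank_by(-79°): θ ← 0° -79° = -79°
rotate_crank_by(-85°): θ ← -79° -85° = -164°
rotate_crank_by(-65°): θ ← -164° -65° = -229°
rotate_crank_by(+22°): θ ← -229° +22° = -207°
rotate_crank_by(-41°): θ ← -207° -41° = -248°
rotate_crank_by(+35°): θ ← -248° +35° = -213°
rotate_crank_by(-61°): θ ← -213° -61° = -274°
rotate_crank_by(+59°): θ ← -274° +59° = -215°
crank pin P = (r cos θ, r sin θ) = (-23.755409, 16.633717)
h = r sin θ − e = 16.633717 − 10 = 6.633717
sin φ = h / L = 6.633717 / 253 = 0.02622022
φ = arcsin(0.02622022) = 1.502480°

1.5025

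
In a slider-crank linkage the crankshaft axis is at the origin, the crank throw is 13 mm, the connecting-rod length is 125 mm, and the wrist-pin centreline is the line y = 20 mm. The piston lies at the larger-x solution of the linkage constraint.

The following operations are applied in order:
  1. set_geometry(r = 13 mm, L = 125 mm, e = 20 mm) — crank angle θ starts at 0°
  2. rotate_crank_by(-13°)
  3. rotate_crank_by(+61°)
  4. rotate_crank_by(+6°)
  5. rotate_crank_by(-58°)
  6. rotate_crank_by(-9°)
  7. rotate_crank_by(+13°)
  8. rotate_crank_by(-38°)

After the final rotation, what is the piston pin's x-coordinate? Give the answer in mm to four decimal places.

set_geometry: r = 13 mm, L = 125 mm, e = 20 mm; θ ← 0°
rotate_crank_by(-13°): θ ← 0° -13° = -13°
rotate_crank_by(+61°): θ ← -13° +61° = 48°
rotate_crank_by(+6°): θ ← 48° +6° = 54°
rotate_crank_by(-58°): θ ← 54° -58° = -4°
rotate_crank_by(-9°): θ ← -4° -9° = -13°
rotate_crank_by(+13°): θ ← -13° +13° = 0°
rotate_crank_by(-38°): θ ← 0° -38° = -38°
crank pin P = (r cos θ, r sin θ) = (10.244140, -8.003599)
h = r sin θ − e = -8.003599 − 20 = -28.003599
x = r cos θ + √(L² − h²) = 10.244140 + √(15625.0 − 784.2016) = 10.244140 + 121.822816 = 132.066956

132.0670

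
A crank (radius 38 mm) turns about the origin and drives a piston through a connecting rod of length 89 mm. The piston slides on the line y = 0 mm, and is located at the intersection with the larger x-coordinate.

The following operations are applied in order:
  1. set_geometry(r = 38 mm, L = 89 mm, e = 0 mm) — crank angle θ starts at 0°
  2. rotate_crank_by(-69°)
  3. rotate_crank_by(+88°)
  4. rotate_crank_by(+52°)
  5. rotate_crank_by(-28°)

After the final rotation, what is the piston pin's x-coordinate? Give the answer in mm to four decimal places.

112.9346

set_geometry: r = 38 mm, L = 89 mm, e = 0 mm; θ ← 0°
rotate_crank_by(-69°): θ ← 0° -69° = -69°
rotate_crank_by(+88°): θ ← -69° +88° = 19°
rotate_crank_by(+52°): θ ← 19° +52° = 71°
rotate_crank_by(-28°): θ ← 71° -28° = 43°
crank pin P = (r cos θ, r sin θ) = (27.791441, 25.915938)
h = r sin θ − e = 25.915938 − 0 = 25.915938
x = r cos θ + √(L² − h²) = 27.791441 + √(7921.0 − 671.6358) = 27.791441 + 85.143198 = 112.934639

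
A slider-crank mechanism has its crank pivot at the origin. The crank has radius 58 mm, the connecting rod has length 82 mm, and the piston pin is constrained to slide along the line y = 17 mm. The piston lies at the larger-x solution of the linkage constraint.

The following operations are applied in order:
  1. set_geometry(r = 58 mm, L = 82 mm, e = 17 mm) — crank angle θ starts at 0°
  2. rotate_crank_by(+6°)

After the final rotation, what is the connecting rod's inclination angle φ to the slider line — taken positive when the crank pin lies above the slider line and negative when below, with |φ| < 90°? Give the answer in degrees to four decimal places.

set_geometry: r = 58 mm, L = 82 mm, e = 17 mm; θ ← 0°
rotate_crank_by(+6°): θ ← 0° +6° = 6°
crank pin P = (r cos θ, r sin θ) = (57.682270, 6.062651)
h = r sin θ − e = 6.062651 − 17 = -10.937349
sin φ = h / L = -10.937349 / 82 = -0.13338231
φ = arcsin(-0.13338231) = -7.665087°

-7.6651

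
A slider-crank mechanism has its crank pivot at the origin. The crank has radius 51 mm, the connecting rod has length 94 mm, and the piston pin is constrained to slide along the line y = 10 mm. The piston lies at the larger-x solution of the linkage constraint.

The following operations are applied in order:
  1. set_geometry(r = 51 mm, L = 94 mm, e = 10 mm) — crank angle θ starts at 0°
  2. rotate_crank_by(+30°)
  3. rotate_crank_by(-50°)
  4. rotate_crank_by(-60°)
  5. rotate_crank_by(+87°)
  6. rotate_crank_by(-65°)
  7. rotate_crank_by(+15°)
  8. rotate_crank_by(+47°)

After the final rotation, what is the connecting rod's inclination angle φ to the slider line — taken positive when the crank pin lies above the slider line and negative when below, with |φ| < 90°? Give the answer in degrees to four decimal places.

set_geometry: r = 51 mm, L = 94 mm, e = 10 mm; θ ← 0°
rotate_crank_by(+30°): θ ← 0° +30° = 30°
rotate_crank_by(-50°): θ ← 30° -50° = -20°
rotate_crank_by(-60°): θ ← -20° -60° = -80°
rotate_crank_by(+87°): θ ← -80° +87° = 7°
rotate_crank_by(-65°): θ ← 7° -65° = -58°
rotate_crank_by(+15°): θ ← -58° +15° = -43°
rotate_crank_by(+47°): θ ← -43° +47° = 4°
crank pin P = (r cos θ, r sin θ) = (50.875767, 3.557580)
h = r sin θ − e = 3.557580 − 10 = -6.442420
sin φ = h / L = -6.442420 / 94 = -0.06853638
φ = arcsin(-0.06853638) = -3.929926°

-3.9299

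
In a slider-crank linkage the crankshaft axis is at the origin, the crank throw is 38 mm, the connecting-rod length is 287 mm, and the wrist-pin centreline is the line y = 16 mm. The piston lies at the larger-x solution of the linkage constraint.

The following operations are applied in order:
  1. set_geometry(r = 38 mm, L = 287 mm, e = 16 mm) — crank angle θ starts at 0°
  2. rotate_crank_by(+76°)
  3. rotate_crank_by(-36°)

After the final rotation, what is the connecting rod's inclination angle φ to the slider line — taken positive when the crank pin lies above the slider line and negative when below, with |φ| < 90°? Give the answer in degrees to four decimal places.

1.6824

set_geometry: r = 38 mm, L = 287 mm, e = 16 mm; θ ← 0°
rotate_crank_by(+76°): θ ← 0° +76° = 76°
rotate_crank_by(-36°): θ ← 76° -36° = 40°
crank pin P = (r cos θ, r sin θ) = (29.109689, 24.425929)
h = r sin θ − e = 24.425929 − 16 = 8.425929
sin φ = h / L = 8.425929 / 287 = 0.02935864
φ = arcsin(0.02935864) = 1.682368°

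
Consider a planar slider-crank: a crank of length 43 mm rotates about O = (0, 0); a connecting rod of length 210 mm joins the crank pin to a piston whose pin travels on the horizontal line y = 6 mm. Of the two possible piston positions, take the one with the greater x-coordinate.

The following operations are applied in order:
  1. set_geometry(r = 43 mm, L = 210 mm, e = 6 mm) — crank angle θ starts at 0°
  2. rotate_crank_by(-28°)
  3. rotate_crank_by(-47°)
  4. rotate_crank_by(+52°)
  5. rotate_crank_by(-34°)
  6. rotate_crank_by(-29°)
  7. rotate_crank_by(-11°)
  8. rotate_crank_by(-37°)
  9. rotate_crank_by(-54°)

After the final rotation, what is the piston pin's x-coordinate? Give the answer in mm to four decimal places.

set_geometry: r = 43 mm, L = 210 mm, e = 6 mm; θ ← 0°
rotate_crank_by(-28°): θ ← 0° -28° = -28°
rotate_crank_by(-47°): θ ← -28° -47° = -75°
rotate_crank_by(+52°): θ ← -75° +52° = -23°
rotate_crank_by(-34°): θ ← -23° -34° = -57°
rotate_crank_by(-29°): θ ← -57° -29° = -86°
rotate_crank_by(-11°): θ ← -86° -11° = -97°
rotate_crank_by(-37°): θ ← -97° -37° = -134°
rotate_crank_by(-54°): θ ← -134° -54° = -188°
crank pin P = (r cos θ, r sin θ) = (-42.581527, 5.984443)
h = r sin θ − e = 5.984443 − 6 = -0.015557
x = r cos θ + √(L² − h²) = -42.581527 + √(44100.0 − 0.0002) = -42.581527 + 209.999999 = 167.418472

167.4185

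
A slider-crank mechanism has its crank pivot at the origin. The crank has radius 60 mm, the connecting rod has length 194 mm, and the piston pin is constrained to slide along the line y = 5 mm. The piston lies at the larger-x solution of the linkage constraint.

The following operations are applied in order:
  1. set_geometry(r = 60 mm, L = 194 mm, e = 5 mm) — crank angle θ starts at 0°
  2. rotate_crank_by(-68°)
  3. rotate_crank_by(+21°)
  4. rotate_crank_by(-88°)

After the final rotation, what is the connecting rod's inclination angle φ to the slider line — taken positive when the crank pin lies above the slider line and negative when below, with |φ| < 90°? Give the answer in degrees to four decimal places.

-14.1503

set_geometry: r = 60 mm, L = 194 mm, e = 5 mm; θ ← 0°
rotate_crank_by(-68°): θ ← 0° -68° = -68°
rotate_crank_by(+21°): θ ← -68° +21° = -47°
rotate_crank_by(-88°): θ ← -47° -88° = -135°
crank pin P = (r cos θ, r sin θ) = (-42.426407, -42.426407)
h = r sin θ − e = -42.426407 − 5 = -47.426407
sin φ = h / L = -47.426407 / 194 = -0.24446601
φ = arcsin(-0.24446601) = -14.150279°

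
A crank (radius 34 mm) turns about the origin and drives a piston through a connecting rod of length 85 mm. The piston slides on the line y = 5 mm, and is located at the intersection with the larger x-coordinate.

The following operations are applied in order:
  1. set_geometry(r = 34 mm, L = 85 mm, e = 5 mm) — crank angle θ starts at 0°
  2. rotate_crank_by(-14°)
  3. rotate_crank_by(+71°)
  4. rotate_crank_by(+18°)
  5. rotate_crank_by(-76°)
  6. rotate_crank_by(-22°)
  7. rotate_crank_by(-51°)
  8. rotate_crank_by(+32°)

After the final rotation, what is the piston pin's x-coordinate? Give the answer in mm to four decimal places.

105.6094

set_geometry: r = 34 mm, L = 85 mm, e = 5 mm; θ ← 0°
rotate_crank_by(-14°): θ ← 0° -14° = -14°
rotate_crank_by(+71°): θ ← -14° +71° = 57°
rotate_crank_by(+18°): θ ← 57° +18° = 75°
rotate_crank_by(-76°): θ ← 75° -76° = -1°
rotate_crank_by(-22°): θ ← -1° -22° = -23°
rotate_crank_by(-51°): θ ← -23° -51° = -74°
rotate_crank_by(+32°): θ ← -74° +32° = -42°
crank pin P = (r cos θ, r sin θ) = (25.266924, -22.750441)
h = r sin θ − e = -22.750441 − 5 = -27.750441
x = r cos θ + √(L² − h²) = 25.266924 + √(7225.0 − 770.0870) = 25.266924 + 80.342473 = 105.609398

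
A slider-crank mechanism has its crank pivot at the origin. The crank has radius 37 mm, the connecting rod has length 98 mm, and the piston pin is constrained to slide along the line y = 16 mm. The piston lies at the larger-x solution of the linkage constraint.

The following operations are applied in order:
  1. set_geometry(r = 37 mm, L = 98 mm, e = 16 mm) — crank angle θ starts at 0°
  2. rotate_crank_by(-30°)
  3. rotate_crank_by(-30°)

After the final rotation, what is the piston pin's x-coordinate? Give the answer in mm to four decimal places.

set_geometry: r = 37 mm, L = 98 mm, e = 16 mm; θ ← 0°
rotate_crank_by(-30°): θ ← 0° -30° = -30°
rotate_crank_by(-30°): θ ← -30° -30° = -60°
crank pin P = (r cos θ, r sin θ) = (18.500000, -32.042940)
h = r sin θ − e = -32.042940 − 16 = -48.042940
x = r cos θ + √(L² − h²) = 18.500000 + √(9604.0 − 2308.1241) = 18.500000 + 85.415900 = 103.915900

103.9159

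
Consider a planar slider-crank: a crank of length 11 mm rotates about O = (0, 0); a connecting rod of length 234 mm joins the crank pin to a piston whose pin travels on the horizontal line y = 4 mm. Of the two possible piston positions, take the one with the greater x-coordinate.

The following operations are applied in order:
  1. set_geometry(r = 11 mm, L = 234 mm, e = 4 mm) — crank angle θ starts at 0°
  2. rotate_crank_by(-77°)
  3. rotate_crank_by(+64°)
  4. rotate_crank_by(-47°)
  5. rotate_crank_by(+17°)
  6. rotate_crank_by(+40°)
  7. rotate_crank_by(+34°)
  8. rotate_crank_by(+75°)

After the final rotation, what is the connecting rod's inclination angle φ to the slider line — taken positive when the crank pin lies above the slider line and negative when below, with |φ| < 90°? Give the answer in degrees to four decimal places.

set_geometry: r = 11 mm, L = 234 mm, e = 4 mm; θ ← 0°
rotate_crank_by(-77°): θ ← 0° -77° = -77°
rotate_crank_by(+64°): θ ← -77° +64° = -13°
rotate_crank_by(-47°): θ ← -13° -47° = -60°
rotate_crank_by(+17°): θ ← -60° +17° = -43°
rotate_crank_by(+40°): θ ← -43° +40° = -3°
rotate_crank_by(+34°): θ ← -3° +34° = 31°
rotate_crank_by(+75°): θ ← 31° +75° = 106°
crank pin P = (r cos θ, r sin θ) = (-3.032011, 10.573879)
h = r sin θ − e = 10.573879 − 4 = 6.573879
sin φ = h / L = 6.573879 / 234 = 0.02809350
φ = arcsin(0.02809350) = 1.609851°

1.6099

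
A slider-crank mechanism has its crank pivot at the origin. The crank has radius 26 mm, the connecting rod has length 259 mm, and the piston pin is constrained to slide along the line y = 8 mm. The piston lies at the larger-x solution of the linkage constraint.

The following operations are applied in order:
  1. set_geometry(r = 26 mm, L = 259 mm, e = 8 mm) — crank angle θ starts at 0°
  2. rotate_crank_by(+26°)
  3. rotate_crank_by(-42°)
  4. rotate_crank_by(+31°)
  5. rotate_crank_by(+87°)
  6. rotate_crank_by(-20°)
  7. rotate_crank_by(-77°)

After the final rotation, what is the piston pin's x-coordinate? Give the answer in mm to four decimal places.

284.8376

set_geometry: r = 26 mm, L = 259 mm, e = 8 mm; θ ← 0°
rotate_crank_by(+26°): θ ← 0° +26° = 26°
rotate_crank_by(-42°): θ ← 26° -42° = -16°
rotate_crank_by(+31°): θ ← -16° +31° = 15°
rotate_crank_by(+87°): θ ← 15° +87° = 102°
rotate_crank_by(-20°): θ ← 102° -20° = 82°
rotate_crank_by(-77°): θ ← 82° -77° = 5°
crank pin P = (r cos θ, r sin θ) = (25.901062, 2.266049)
h = r sin θ − e = 2.266049 − 8 = -5.733951
x = r cos θ + √(L² − h²) = 25.901062 + √(67081.0 − 32.8782) = 25.901062 + 258.936521 = 284.837583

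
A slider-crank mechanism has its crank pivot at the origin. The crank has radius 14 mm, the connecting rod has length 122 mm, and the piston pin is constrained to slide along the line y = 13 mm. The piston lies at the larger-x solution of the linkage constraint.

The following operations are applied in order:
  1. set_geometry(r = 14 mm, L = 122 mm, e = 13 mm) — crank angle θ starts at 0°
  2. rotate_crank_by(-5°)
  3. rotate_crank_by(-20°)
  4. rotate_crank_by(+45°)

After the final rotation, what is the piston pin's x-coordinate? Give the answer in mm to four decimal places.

134.8790

set_geometry: r = 14 mm, L = 122 mm, e = 13 mm; θ ← 0°
rotate_crank_by(-5°): θ ← 0° -5° = -5°
rotate_crank_by(-20°): θ ← -5° -20° = -25°
rotate_crank_by(+45°): θ ← -25° +45° = 20°
crank pin P = (r cos θ, r sin θ) = (13.155697, 4.788282)
h = r sin θ − e = 4.788282 − 13 = -8.211718
x = r cos θ + √(L² − h²) = 13.155697 + √(14884.0 − 67.4323) = 13.155697 + 121.723324 = 134.879021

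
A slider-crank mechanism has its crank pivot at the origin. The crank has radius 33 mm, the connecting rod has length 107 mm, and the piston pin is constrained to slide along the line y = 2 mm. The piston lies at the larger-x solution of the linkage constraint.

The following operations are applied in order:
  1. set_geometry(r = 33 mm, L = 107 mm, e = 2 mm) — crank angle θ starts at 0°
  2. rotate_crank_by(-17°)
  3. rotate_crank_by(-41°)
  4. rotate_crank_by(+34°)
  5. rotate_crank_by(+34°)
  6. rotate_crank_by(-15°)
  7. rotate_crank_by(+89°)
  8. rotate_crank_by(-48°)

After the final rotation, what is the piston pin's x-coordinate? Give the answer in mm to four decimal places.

132.2738

set_geometry: r = 33 mm, L = 107 mm, e = 2 mm; θ ← 0°
rotate_crank_by(-17°): θ ← 0° -17° = -17°
rotate_crank_by(-41°): θ ← -17° -41° = -58°
rotate_crank_by(+34°): θ ← -58° +34° = -24°
rotate_crank_by(+34°): θ ← -24° +34° = 10°
rotate_crank_by(-15°): θ ← 10° -15° = -5°
rotate_crank_by(+89°): θ ← -5° +89° = 84°
rotate_crank_by(-48°): θ ← 84° -48° = 36°
crank pin P = (r cos θ, r sin θ) = (26.697561, 19.396913)
h = r sin θ − e = 19.396913 − 2 = 17.396913
x = r cos θ + √(L² − h²) = 26.697561 + √(11449.0 − 302.6526) = 26.697561 + 105.576263 = 132.273824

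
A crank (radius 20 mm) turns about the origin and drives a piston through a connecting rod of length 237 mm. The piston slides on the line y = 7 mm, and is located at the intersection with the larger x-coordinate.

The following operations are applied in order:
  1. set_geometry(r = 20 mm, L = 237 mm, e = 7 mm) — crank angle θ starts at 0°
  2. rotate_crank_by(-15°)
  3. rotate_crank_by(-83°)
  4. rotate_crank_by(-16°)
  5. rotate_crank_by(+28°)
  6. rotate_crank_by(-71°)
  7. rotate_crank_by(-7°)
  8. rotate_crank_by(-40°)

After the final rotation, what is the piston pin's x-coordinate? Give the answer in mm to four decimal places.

218.7264

set_geometry: r = 20 mm, L = 237 mm, e = 7 mm; θ ← 0°
rotate_crank_by(-15°): θ ← 0° -15° = -15°
rotate_crank_by(-83°): θ ← -15° -83° = -98°
rotate_crank_by(-16°): θ ← -98° -16° = -114°
rotate_crank_by(+28°): θ ← -114° +28° = -86°
rotate_crank_by(-71°): θ ← -86° -71° = -157°
rotate_crank_by(-7°): θ ← -157° -7° = -164°
rotate_crank_by(-40°): θ ← -164° -40° = -204°
crank pin P = (r cos θ, r sin θ) = (-18.270909, 8.134733)
h = r sin θ − e = 8.134733 − 7 = 1.134733
x = r cos θ + √(L² − h²) = -18.270909 + √(56169.0 − 1.2876) = -18.270909 + 236.997283 = 218.726374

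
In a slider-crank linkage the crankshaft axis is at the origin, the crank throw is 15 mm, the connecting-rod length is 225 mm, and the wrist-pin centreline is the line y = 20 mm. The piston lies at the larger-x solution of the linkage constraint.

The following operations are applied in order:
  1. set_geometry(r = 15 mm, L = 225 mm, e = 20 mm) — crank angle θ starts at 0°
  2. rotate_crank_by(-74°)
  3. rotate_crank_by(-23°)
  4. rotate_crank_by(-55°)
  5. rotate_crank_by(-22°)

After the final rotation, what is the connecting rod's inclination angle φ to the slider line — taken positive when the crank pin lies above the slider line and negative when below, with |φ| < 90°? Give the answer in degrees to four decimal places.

set_geometry: r = 15 mm, L = 225 mm, e = 20 mm; θ ← 0°
rotate_crank_by(-74°): θ ← 0° -74° = -74°
rotate_crank_by(-23°): θ ← -74° -23° = -97°
rotate_crank_by(-55°): θ ← -97° -55° = -152°
rotate_crank_by(-22°): θ ← -152° -22° = -174°
crank pin P = (r cos θ, r sin θ) = (-14.917828, -1.567927)
h = r sin θ − e = -1.567927 − 20 = -21.567927
sin φ = h / L = -21.567927 / 225 = -0.09585745
φ = arcsin(-0.09585745) = -5.500673°

-5.5007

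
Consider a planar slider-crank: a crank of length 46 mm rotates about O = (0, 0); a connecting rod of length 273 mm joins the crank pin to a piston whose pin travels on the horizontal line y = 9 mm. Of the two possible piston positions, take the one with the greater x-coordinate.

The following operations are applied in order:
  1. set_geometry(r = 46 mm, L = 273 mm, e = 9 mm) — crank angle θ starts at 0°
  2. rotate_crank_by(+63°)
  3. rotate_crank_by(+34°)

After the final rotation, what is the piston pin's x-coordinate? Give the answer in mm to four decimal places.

set_geometry: r = 46 mm, L = 273 mm, e = 9 mm; θ ← 0°
rotate_crank_by(+63°): θ ← 0° +63° = 63°
rotate_crank_by(+34°): θ ← 63° +34° = 97°
crank pin P = (r cos θ, r sin θ) = (-5.605990, 45.657123)
h = r sin θ − e = 45.657123 − 9 = 36.657123
x = r cos θ + √(L² − h²) = -5.605990 + √(74529.0 − 1343.7447) = -5.605990 + 270.527735 = 264.921745

264.9217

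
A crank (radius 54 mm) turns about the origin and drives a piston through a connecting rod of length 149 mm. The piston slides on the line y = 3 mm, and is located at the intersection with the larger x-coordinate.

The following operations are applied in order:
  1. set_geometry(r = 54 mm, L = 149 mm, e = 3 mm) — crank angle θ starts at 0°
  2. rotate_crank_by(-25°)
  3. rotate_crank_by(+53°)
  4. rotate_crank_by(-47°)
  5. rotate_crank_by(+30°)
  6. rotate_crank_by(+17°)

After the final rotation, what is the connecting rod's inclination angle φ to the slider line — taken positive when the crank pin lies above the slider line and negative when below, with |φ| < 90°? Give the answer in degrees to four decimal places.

8.6275

set_geometry: r = 54 mm, L = 149 mm, e = 3 mm; θ ← 0°
rotate_crank_by(-25°): θ ← 0° -25° = -25°
rotate_crank_by(+53°): θ ← -25° +53° = 28°
rotate_crank_by(-47°): θ ← 28° -47° = -19°
rotate_crank_by(+30°): θ ← -19° +30° = 11°
rotate_crank_by(+17°): θ ← 11° +17° = 28°
crank pin P = (r cos θ, r sin θ) = (47.679170, 25.351464)
h = r sin θ − e = 25.351464 − 3 = 22.351464
sin φ = h / L = 22.351464 / 149 = 0.15000983
φ = arcsin(0.15000983) = 8.627496°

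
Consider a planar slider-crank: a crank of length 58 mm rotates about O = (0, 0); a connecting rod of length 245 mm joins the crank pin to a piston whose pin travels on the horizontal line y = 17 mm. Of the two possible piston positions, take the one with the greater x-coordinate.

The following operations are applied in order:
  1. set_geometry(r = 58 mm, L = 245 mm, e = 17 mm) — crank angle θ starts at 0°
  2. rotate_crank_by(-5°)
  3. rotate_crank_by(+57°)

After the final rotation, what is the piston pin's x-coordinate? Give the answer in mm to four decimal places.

279.0210

set_geometry: r = 58 mm, L = 245 mm, e = 17 mm; θ ← 0°
rotate_crank_by(-5°): θ ← 0° -5° = -5°
rotate_crank_by(+57°): θ ← -5° +57° = 52°
crank pin P = (r cos θ, r sin θ) = (35.708366, 45.704624)
h = r sin θ − e = 45.704624 − 17 = 28.704624
x = r cos θ + √(L² − h²) = 35.708366 + √(60025.0 − 823.9554) = 35.708366 + 243.312648 = 279.021013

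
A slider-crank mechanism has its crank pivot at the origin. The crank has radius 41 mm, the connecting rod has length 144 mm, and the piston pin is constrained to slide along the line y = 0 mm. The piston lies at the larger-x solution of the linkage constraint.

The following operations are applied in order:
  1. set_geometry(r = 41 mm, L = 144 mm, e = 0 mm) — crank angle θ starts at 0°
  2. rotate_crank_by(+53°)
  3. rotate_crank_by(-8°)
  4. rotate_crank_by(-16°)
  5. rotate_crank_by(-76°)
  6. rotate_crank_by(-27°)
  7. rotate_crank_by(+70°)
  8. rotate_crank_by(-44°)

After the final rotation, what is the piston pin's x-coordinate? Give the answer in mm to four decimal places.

168.1740

set_geometry: r = 41 mm, L = 144 mm, e = 0 mm; θ ← 0°
rotate_crank_by(+53°): θ ← 0° +53° = 53°
rotate_crank_by(-8°): θ ← 53° -8° = 45°
rotate_crank_by(-16°): θ ← 45° -16° = 29°
rotate_crank_by(-76°): θ ← 29° -76° = -47°
rotate_crank_by(-27°): θ ← -47° -27° = -74°
rotate_crank_by(+70°): θ ← -74° +70° = -4°
rotate_crank_by(-44°): θ ← -4° -44° = -48°
crank pin P = (r cos θ, r sin θ) = (27.434355, -30.468938)
h = r sin θ − e = -30.468938 − 0 = -30.468938
x = r cos θ + √(L² − h²) = 27.434355 + √(20736.0 − 928.3562) = 27.434355 + 140.739631 = 168.173986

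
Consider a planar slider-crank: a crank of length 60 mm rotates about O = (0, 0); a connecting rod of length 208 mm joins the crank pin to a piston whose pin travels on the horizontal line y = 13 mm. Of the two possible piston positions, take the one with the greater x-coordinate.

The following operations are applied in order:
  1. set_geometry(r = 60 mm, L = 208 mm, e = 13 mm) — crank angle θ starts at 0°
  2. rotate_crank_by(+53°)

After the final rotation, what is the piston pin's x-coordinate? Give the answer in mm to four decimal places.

241.1570

set_geometry: r = 60 mm, L = 208 mm, e = 13 mm; θ ← 0°
rotate_crank_by(+53°): θ ← 0° +53° = 53°
crank pin P = (r cos θ, r sin θ) = (36.108901, 47.918131)
h = r sin θ − e = 47.918131 − 13 = 34.918131
x = r cos θ + √(L² − h²) = 36.108901 + √(43264.0 − 1219.2758) = 36.108901 + 205.048102 = 241.157003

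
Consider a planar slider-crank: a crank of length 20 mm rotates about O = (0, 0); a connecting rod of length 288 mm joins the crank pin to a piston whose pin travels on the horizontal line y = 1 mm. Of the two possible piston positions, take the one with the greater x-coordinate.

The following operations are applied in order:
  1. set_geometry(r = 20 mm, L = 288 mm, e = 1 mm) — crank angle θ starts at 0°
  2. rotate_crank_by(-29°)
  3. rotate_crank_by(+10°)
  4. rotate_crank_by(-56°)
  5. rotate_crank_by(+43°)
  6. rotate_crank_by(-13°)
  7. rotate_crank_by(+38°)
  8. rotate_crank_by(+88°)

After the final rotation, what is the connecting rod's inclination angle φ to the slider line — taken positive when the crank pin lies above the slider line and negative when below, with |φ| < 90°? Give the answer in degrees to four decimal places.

set_geometry: r = 20 mm, L = 288 mm, e = 1 mm; θ ← 0°
rotate_crank_by(-29°): θ ← 0° -29° = -29°
rotate_crank_by(+10°): θ ← -29° +10° = -19°
rotate_crank_by(-56°): θ ← -19° -56° = -75°
rotate_crank_by(+43°): θ ← -75° +43° = -32°
rotate_crank_by(-13°): θ ← -32° -13° = -45°
rotate_crank_by(+38°): θ ← -45° +38° = -7°
rotate_crank_by(+88°): θ ← -7° +88° = 81°
crank pin P = (r cos θ, r sin θ) = (3.128689, 19.753767)
h = r sin θ − e = 19.753767 − 1 = 18.753767
sin φ = h / L = 18.753767 / 288 = 0.06511725
φ = arcsin(0.06511725) = 3.733585°

3.7336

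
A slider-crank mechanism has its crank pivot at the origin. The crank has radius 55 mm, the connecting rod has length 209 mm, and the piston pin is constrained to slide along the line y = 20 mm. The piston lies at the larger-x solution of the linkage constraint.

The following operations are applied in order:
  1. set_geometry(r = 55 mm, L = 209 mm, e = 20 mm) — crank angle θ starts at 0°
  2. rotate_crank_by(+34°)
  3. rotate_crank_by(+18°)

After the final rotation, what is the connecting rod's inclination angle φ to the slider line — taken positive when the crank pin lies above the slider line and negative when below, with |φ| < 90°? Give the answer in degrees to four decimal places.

set_geometry: r = 55 mm, L = 209 mm, e = 20 mm; θ ← 0°
rotate_crank_by(+34°): θ ← 0° +34° = 34°
rotate_crank_by(+18°): θ ← 34° +18° = 52°
crank pin P = (r cos θ, r sin θ) = (33.861381, 43.340591)
h = r sin θ − e = 43.340591 − 20 = 23.340591
sin φ = h / L = 23.340591 / 209 = 0.11167747
φ = arcsin(0.11167747) = 6.412023°

6.4120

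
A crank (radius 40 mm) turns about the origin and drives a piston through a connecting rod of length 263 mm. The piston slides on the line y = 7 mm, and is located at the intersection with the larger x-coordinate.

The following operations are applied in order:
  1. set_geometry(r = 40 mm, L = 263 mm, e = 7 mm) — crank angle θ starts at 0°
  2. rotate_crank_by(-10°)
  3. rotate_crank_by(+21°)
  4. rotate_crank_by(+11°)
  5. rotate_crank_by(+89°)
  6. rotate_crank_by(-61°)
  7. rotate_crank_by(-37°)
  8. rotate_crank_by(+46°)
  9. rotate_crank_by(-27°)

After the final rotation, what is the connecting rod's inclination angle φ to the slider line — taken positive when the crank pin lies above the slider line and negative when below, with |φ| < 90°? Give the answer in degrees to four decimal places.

3.0943

set_geometry: r = 40 mm, L = 263 mm, e = 7 mm; θ ← 0°
rotate_crank_by(-10°): θ ← 0° -10° = -10°
rotate_crank_by(+21°): θ ← -10° +21° = 11°
rotate_crank_by(+11°): θ ← 11° +11° = 22°
rotate_crank_by(+89°): θ ← 22° +89° = 111°
rotate_crank_by(-61°): θ ← 111° -61° = 50°
rotate_crank_by(-37°): θ ← 50° -37° = 13°
rotate_crank_by(+46°): θ ← 13° +46° = 59°
rotate_crank_by(-27°): θ ← 59° -27° = 32°
crank pin P = (r cos θ, r sin θ) = (33.921924, 21.196771)
h = r sin θ − e = 21.196771 − 7 = 14.196771
sin φ = h / L = 14.196771 / 263 = 0.05398012
φ = arcsin(0.05398012) = 3.094337°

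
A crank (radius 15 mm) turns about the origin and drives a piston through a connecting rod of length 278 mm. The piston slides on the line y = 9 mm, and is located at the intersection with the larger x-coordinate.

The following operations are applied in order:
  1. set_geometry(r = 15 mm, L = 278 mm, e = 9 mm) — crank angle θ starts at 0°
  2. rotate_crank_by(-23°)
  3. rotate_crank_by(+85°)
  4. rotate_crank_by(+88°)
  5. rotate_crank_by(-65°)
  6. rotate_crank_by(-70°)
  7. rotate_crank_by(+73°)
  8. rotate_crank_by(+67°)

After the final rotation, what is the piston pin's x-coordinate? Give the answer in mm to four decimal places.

set_geometry: r = 15 mm, L = 278 mm, e = 9 mm; θ ← 0°
rotate_crank_by(-23°): θ ← 0° -23° = -23°
rotate_crank_by(+85°): θ ← -23° +85° = 62°
rotate_crank_by(+88°): θ ← 62° +88° = 150°
rotate_crank_by(-65°): θ ← 150° -65° = 85°
rotate_crank_by(-70°): θ ← 85° -70° = 15°
rotate_crank_by(+73°): θ ← 15° +73° = 88°
rotate_crank_by(+67°): θ ← 88° +67° = 155°
crank pin P = (r cos θ, r sin θ) = (-13.594617, 6.339274)
h = r sin θ − e = 6.339274 − 9 = -2.660726
x = r cos θ + √(L² − h²) = -13.594617 + √(77284.0 − 7.0795) = -13.594617 + 277.987267 = 264.392650

264.3927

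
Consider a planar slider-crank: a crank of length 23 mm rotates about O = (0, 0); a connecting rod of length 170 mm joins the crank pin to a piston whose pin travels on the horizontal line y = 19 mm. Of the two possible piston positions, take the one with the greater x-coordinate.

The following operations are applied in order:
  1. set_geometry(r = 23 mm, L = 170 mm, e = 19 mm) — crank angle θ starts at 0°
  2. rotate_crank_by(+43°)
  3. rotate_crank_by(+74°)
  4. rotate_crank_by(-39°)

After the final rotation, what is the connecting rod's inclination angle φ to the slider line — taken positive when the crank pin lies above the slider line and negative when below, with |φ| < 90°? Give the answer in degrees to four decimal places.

set_geometry: r = 23 mm, L = 170 mm, e = 19 mm; θ ← 0°
rotate_crank_by(+43°): θ ← 0° +43° = 43°
rotate_crank_by(+74°): θ ← 43° +74° = 117°
rotate_crank_by(-39°): θ ← 117° -39° = 78°
crank pin P = (r cos θ, r sin θ) = (4.781969, 22.497395)
h = r sin θ − e = 22.497395 − 19 = 3.497395
sin φ = h / L = 3.497395 / 170 = 0.02057291
φ = arcsin(0.02057291) = 1.178824°

1.1788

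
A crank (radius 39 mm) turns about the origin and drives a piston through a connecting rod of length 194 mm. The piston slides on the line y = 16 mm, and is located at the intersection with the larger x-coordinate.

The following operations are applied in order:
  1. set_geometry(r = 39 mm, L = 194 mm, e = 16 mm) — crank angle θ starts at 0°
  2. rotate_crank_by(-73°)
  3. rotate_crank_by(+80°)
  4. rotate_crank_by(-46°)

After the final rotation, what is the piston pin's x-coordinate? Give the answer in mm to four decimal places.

220.0249

set_geometry: r = 39 mm, L = 194 mm, e = 16 mm; θ ← 0°
rotate_crank_by(-73°): θ ← 0° -73° = -73°
rotate_crank_by(+80°): θ ← -73° +80° = 7°
rotate_crank_by(-46°): θ ← 7° -46° = -39°
crank pin P = (r cos θ, r sin θ) = (30.308692, -24.543495)
h = r sin θ − e = -24.543495 − 16 = -40.543495
x = r cos θ + √(L² − h²) = 30.308692 + √(37636.0 − 1643.7750) = 30.308692 + 189.716170 = 220.024862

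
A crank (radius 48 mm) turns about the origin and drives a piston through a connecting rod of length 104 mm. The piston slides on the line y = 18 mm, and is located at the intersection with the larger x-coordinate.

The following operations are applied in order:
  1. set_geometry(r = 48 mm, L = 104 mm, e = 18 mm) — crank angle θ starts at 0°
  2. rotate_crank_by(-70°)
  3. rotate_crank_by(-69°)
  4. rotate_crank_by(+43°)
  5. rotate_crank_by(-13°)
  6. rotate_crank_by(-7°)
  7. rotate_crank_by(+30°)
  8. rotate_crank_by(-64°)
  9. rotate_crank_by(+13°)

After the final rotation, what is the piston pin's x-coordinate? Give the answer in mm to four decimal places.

set_geometry: r = 48 mm, L = 104 mm, e = 18 mm; θ ← 0°
rotate_crank_by(-70°): θ ← 0° -70° = -70°
rotate_crank_by(-69°): θ ← -70° -69° = -139°
rotate_crank_by(+43°): θ ← -139° +43° = -96°
rotate_crank_by(-13°): θ ← -96° -13° = -109°
rotate_crank_by(-7°): θ ← -109° -7° = -116°
rotate_crank_by(+30°): θ ← -116° +30° = -86°
rotate_crank_by(-64°): θ ← -86° -64° = -150°
rotate_crank_by(+13°): θ ← -150° +13° = -137°
crank pin P = (r cos θ, r sin θ) = (-35.104978, -32.735921)
h = r sin θ − e = -32.735921 − 18 = -50.735921
x = r cos θ + √(L² − h²) = -35.104978 + √(10816.0 − 2574.1337) = -35.104978 + 90.784725 = 55.679747

55.6797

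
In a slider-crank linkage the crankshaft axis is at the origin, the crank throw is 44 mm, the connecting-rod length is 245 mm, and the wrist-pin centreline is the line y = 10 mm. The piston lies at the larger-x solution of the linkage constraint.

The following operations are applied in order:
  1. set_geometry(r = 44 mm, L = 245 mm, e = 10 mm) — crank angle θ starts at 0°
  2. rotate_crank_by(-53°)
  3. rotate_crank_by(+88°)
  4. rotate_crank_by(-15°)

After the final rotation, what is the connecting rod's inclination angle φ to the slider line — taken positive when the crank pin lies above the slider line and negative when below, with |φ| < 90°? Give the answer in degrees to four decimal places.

set_geometry: r = 44 mm, L = 245 mm, e = 10 mm; θ ← 0°
rotate_crank_by(-53°): θ ← 0° -53° = -53°
rotate_crank_by(+88°): θ ← -53° +88° = 35°
rotate_crank_by(-15°): θ ← 35° -15° = 20°
crank pin P = (r cos θ, r sin θ) = (41.346475, 15.048886)
h = r sin θ − e = 15.048886 − 10 = 5.048886
sin φ = h / L = 5.048886 / 245 = 0.02060770
φ = arcsin(0.02060770) = 1.180818°

1.1808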